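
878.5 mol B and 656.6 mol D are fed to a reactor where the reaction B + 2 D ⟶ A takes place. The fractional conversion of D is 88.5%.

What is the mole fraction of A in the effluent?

0.305

D reacted = 0.885 × 656.6 = 581.1 mol; ν_D = −2, so ξ = 581.1/2 = 290.5 mol.
Outlet amounts (n = n₀ + ν ξ):
  B: 878.5 − 1(290.5) = 588
  D: 656.6 − 2(290.5) = 75.51
  A: 0 + 1(290.5) = 290.5
Total out = 954 mol; y_A = 290.5 / 954 = 0.3046.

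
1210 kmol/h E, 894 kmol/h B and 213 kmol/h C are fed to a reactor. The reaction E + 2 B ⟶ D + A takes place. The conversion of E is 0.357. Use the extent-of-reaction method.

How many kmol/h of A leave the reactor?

E reacted = 0.357 × 1210 = 432 kmol/h; ν_E = −1, so ξ = 432/1 = 432 kmol/h.
Outlet amounts (n = n₀ + ν ξ):
  E: 1210 − 1(432) = 778
  B: 894 − 2(432) = 30.06
  D: 0 + 1(432) = 432
  A: 0 + 1(432) = 432
  C: 213 (inert)

432 kmol/h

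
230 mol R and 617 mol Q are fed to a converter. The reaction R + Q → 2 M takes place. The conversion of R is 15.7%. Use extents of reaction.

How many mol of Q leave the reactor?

R reacted = 0.157 × 230 = 36.11 mol; ν_R = −1, so ξ = 36.11/1 = 36.11 mol.
Outlet amounts (n = n₀ + ν ξ):
  R: 230 − 1(36.11) = 193.9
  Q: 617 − 1(36.11) = 580.9
  M: 0 + 2(36.11) = 72.22

581 mol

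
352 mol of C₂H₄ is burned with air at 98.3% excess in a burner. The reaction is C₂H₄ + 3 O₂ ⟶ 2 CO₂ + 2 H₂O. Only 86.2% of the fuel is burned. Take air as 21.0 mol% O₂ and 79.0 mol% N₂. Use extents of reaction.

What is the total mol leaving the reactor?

Stoichiometric O₂ = 3 × 352 = 1056 mol; O₂ fed = 1056 × 1.983 = 2094 mol.
N₂ fed = 2094 × 79/21 = 7878 mol.
Fuel reacted = 0.862 × 352 → ξ = 303.4 mol.
Outlet (n = n₀ + ν ξ):
  C₂H₄: 352 − 1(303.4) = 48.58
  O₂: 2094 − 3(303.4) = 1184
  N₂: 7878 (inert)
  CO₂: 0 + 2(303.4) = 606.8
  H₂O: 0 + 2(303.4) = 606.8
Total out = 48.58 + 1184 + 7878 + 606.8 + 606.8 = 10320 mol.

10300 mol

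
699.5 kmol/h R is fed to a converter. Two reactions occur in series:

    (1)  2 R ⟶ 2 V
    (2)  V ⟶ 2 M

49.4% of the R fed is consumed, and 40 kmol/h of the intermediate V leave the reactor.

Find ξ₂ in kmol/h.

ξ₂ = 306 kmol/h

Conversion of R: R consumed = 2ξ₁ = 0.494 × 699.5 → ξ₁ = 172.8 kmol/h.
V balance: n_V = 0 + 2ξ₁ − 1ξ₂ = 40 → ξ₂ = (2·172.8 − 40)/1 = 305.6 kmol/h.
Outlet amounts (n = n₀ + Σ ν·ξ):
  R: 699.5 − 2(172.8) = 353.9
  V: 0 + 2(172.8) − 1(305.6) = 40
  M: 0 + 2(305.6) = 611.1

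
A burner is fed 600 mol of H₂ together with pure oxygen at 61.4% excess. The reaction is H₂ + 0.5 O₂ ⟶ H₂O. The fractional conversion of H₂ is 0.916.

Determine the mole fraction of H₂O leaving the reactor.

Stoichiometric O₂ = 0.5 × 600 = 300 mol; O₂ fed = 300 × 1.614 = 484.2 mol.
Fuel reacted = 0.916 × 600 → ξ = 549.6 mol.
Outlet (n = n₀ + ν ξ):
  H₂: 600 − 1(549.6) = 50.4
  O₂: 484.2 − 0.5(549.6) = 209.4
  H₂O: 0 + 1(549.6) = 549.6
Total out = 809.4 mol; y_H₂O = 549.6 / 809.4 = 0.679.

0.679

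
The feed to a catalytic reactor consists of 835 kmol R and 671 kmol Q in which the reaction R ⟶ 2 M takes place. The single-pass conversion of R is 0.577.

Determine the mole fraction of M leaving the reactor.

0.485

R reacted = 0.577 × 835 = 481.8 kmol; ν_R = −1, so ξ = 481.8/1 = 481.8 kmol.
Outlet amounts (n = n₀ + ν ξ):
  R: 835 − 1(481.8) = 353.2
  M: 0 + 2(481.8) = 963.6
  Q: 671 (inert)
Total out = 1988 kmol; y_M = 963.6 / 1988 = 0.4848.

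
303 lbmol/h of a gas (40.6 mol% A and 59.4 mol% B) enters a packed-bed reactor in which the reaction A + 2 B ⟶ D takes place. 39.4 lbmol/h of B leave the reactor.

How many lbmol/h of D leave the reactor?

For B: n = n₀ − 2ξ → 39.4 = 180 − 2ξ, giving ξ = 70.29 lbmol/h.
Outlet amounts (n = n₀ + ν ξ):
  A: 123 − 1(70.29) = 52.73
  B: 180 − 2(70.29) = 39.4
  D: 0 + 1(70.29) = 70.29

70.3 lbmol/h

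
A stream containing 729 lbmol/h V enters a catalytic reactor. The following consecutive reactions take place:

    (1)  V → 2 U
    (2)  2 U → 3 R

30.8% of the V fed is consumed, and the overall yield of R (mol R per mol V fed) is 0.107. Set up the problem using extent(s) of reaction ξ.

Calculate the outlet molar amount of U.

397 lbmol/h

Conversion of V: V consumed = 1ξ₁ = 0.308 × 729 → ξ₁ = 224.5 lbmol/h.
Yield of R: 3ξ₂ / 729 = 0.107 → ξ₂ = 26 lbmol/h.
Outlet amounts (n = n₀ + Σ ν·ξ):
  V: 729 − 1(224.5) = 504.5
  U: 0 + 2(224.5) − 2(26) = 397.1
  R: 0 + 3(26) = 78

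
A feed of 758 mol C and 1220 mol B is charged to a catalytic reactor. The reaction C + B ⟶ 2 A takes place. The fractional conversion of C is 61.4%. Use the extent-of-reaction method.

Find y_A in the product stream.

C reacted = 0.614 × 758 = 465.4 mol; ν_C = −1, so ξ = 465.4/1 = 465.4 mol.
Outlet amounts (n = n₀ + ν ξ):
  C: 758 − 1(465.4) = 292.6
  B: 1220 − 1(465.4) = 754.6
  A: 0 + 2(465.4) = 930.8
Total out = 1978 mol; y_A = 930.8 / 1978 = 0.4706.

0.471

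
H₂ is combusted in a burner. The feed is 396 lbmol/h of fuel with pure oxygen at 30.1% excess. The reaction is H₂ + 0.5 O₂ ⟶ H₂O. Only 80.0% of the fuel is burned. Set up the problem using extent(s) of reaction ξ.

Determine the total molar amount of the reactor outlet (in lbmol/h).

495 lbmol/h

Stoichiometric O₂ = 0.5 × 396 = 198 lbmol/h; O₂ fed = 198 × 1.301 = 257.6 lbmol/h.
Fuel reacted = 0.8 × 396 → ξ = 316.8 lbmol/h.
Outlet (n = n₀ + ν ξ):
  H₂: 396 − 1(316.8) = 79.2
  O₂: 257.6 − 0.5(316.8) = 99.2
  H₂O: 0 + 1(316.8) = 316.8
Total out = 79.2 + 99.2 + 316.8 = 495.2 lbmol/h.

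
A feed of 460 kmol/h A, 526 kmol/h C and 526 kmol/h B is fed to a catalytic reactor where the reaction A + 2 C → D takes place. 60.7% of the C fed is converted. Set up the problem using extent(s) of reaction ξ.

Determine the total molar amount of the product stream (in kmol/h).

1190 kmol/h

C reacted = 0.607 × 526 = 319.3 kmol/h; ν_C = −2, so ξ = 319.3/2 = 159.6 kmol/h.
Outlet amounts (n = n₀ + ν ξ):
  A: 460 − 1(159.6) = 300.4
  C: 526 − 2(159.6) = 206.7
  D: 0 + 1(159.6) = 159.6
  B: 526 (inert)
Total out = 300.4 + 206.7 + 159.6 + 526 = 1193 kmol/h.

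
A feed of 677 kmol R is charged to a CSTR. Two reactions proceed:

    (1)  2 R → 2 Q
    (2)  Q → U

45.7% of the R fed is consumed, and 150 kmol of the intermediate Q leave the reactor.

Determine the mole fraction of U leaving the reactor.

0.235

Conversion of R: R consumed = 2ξ₁ = 0.457 × 677 → ξ₁ = 154.7 kmol.
Q balance: n_Q = 0 + 2ξ₁ − 1ξ₂ = 150 → ξ₂ = (2·154.7 − 150)/1 = 159.4 kmol.
Outlet amounts (n = n₀ + Σ ν·ξ):
  R: 677 − 2(154.7) = 367.6
  Q: 0 + 2(154.7) − 1(159.4) = 150
  U: 0 + 1(159.4) = 159.4
Total out = 677 kmol; y_U = 159.4 / 677 = 0.2354.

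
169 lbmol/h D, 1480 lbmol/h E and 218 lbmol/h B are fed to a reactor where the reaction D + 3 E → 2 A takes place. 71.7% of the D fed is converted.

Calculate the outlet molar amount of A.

D reacted = 0.717 × 169 = 121.2 lbmol/h; ν_D = −1, so ξ = 121.2/1 = 121.2 lbmol/h.
Outlet amounts (n = n₀ + ν ξ):
  D: 169 − 1(121.2) = 47.83
  E: 1480 − 3(121.2) = 1116
  A: 0 + 2(121.2) = 242.3
  B: 218 (inert)

242 lbmol/h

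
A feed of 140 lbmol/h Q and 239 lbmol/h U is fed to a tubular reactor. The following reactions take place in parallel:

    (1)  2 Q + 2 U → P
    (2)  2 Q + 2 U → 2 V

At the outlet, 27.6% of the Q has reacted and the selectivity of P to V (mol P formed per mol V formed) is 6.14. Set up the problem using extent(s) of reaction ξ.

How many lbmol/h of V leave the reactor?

Conversion of Q: Q consumed = 0.276 × 140 = 38.64 lbmol/h = 2ξ₁ + 2ξ₂.
Selectivity: 1ξ₁ / (2ξ₂) = 6.14 → ξ₁ = 12.28 ξ₂.
Substitute: (2·12.28 + 2) ξ₂ = 38.64 → ξ₂ = 1.455 lbmol/h, ξ₁ = 17.87 lbmol/h.
Outlet amounts (n = n₀ + Σ ν·ξ):
  Q: 140 − 2(17.87) − 2(1.455) = 101.4
  U: 239 − 2(17.87) − 2(1.455) = 200.4
  P: 0 + 1(17.87) = 17.87
  V: 0 + 2(1.455) = 2.91

2.91 lbmol/h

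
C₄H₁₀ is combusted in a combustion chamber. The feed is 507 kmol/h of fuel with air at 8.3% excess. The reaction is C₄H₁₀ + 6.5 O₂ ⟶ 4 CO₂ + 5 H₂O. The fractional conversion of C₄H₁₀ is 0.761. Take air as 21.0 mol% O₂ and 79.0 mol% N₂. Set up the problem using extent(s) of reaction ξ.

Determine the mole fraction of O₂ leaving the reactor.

0.0587

Stoichiometric O₂ = 6.5 × 507 = 3296 kmol/h; O₂ fed = 3296 × 1.083 = 3569 kmol/h.
N₂ fed = 3569 × 79/21 = 13430 kmol/h.
Fuel reacted = 0.761 × 507 → ξ = 385.8 kmol/h.
Outlet (n = n₀ + ν ξ):
  C₄H₁₀: 507 − 1(385.8) = 121.2
  O₂: 3569 − 6.5(385.8) = 1061
  N₂: 13430 (inert)
  CO₂: 0 + 4(385.8) = 1543
  H₂O: 0 + 5(385.8) = 1929
Total out = 18080 kmol/h; y_O₂ = 1061 / 18080 = 0.05869.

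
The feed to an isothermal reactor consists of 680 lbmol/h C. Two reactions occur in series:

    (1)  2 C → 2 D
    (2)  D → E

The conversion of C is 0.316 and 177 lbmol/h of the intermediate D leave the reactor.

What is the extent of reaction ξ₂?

Conversion of C: C consumed = 2ξ₁ = 0.316 × 680 → ξ₁ = 107.4 lbmol/h.
D balance: n_D = 0 + 2ξ₁ − 1ξ₂ = 177 → ξ₂ = (2·107.4 − 177)/1 = 37.88 lbmol/h.
Outlet amounts (n = n₀ + Σ ν·ξ):
  C: 680 − 2(107.4) = 465.1
  D: 0 + 2(107.4) − 1(37.88) = 177
  E: 0 + 1(37.88) = 37.88

ξ₂ = 37.9 lbmol/h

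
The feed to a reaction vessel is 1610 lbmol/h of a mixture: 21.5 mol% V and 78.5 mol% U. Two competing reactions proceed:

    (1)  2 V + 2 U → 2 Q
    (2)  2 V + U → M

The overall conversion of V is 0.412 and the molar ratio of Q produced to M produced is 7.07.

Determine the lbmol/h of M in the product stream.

15.7 lbmol/h

Conversion of V: V consumed = 0.412 × 346.1 = 142.6 lbmol/h = 2ξ₁ + 2ξ₂.
Selectivity: 2ξ₁ / (1ξ₂) = 7.07 → ξ₁ = 3.535 ξ₂.
Substitute: (2·3.535 + 2) ξ₂ = 142.6 → ξ₂ = 15.72 lbmol/h, ξ₁ = 55.58 lbmol/h.
Outlet amounts (n = n₀ + Σ ν·ξ):
  V: 346.1 − 2(55.58) − 2(15.72) = 203.5
  U: 1264 − 2(55.58) − 1(15.72) = 1137
  Q: 0 + 2(55.58) = 111.2
  M: 0 + 1(15.72) = 15.72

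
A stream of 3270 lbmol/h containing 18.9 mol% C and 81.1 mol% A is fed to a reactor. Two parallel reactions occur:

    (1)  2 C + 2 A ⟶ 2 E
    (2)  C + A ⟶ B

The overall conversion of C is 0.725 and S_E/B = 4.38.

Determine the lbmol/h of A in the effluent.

Conversion of C: C consumed = 0.725 × 618 = 448.1 lbmol/h = 2ξ₁ + 1ξ₂.
Selectivity: 2ξ₁ / (1ξ₂) = 4.38 → ξ₁ = 2.19 ξ₂.
Substitute: (2·2.19 + 1) ξ₂ = 448.1 → ξ₂ = 83.28 lbmol/h, ξ₁ = 182.4 lbmol/h.
Outlet amounts (n = n₀ + Σ ν·ξ):
  C: 618 − 2(182.4) − 1(83.28) = 170
  A: 2652 − 2(182.4) − 1(83.28) = 2204
  E: 0 + 2(182.4) = 364.8
  B: 0 + 1(83.28) = 83.28

2200 lbmol/h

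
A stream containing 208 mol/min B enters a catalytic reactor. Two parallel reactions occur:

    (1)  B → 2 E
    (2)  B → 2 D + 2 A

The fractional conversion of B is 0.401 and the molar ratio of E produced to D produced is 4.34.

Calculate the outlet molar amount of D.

Conversion of B: B consumed = 0.401 × 208 = 83.41 mol/min = 1ξ₁ + 1ξ₂.
Selectivity: 2ξ₁ / (2ξ₂) = 4.34 → ξ₁ = 4.34 ξ₂.
Substitute: (1·4.34 + 1) ξ₂ = 83.41 → ξ₂ = 15.62 mol/min, ξ₁ = 67.79 mol/min.
Outlet amounts (n = n₀ + Σ ν·ξ):
  B: 208 − 1(67.79) − 1(15.62) = 124.6
  E: 0 + 2(67.79) = 135.6
  D: 0 + 2(15.62) = 31.24
  A: 0 + 2(15.62) = 31.24

31.2 mol/min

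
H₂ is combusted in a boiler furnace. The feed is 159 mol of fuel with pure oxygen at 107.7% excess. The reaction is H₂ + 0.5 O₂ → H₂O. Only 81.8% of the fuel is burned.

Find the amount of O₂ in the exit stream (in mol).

Stoichiometric O₂ = 0.5 × 159 = 79.5 mol; O₂ fed = 79.5 × 2.077 = 165.1 mol.
Fuel reacted = 0.818 × 159 → ξ = 130.1 mol.
Outlet (n = n₀ + ν ξ):
  H₂: 159 − 1(130.1) = 28.94
  O₂: 165.1 − 0.5(130.1) = 100.1
  H₂O: 0 + 1(130.1) = 130.1

100 mol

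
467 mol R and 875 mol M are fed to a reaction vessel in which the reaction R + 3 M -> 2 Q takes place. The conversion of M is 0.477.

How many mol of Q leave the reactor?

278 mol

M reacted = 0.477 × 875 = 417.4 mol; ν_M = −3, so ξ = 417.4/3 = 139.1 mol.
Outlet amounts (n = n₀ + ν ξ):
  R: 467 − 1(139.1) = 327.9
  M: 875 − 3(139.1) = 457.6
  Q: 0 + 2(139.1) = 278.2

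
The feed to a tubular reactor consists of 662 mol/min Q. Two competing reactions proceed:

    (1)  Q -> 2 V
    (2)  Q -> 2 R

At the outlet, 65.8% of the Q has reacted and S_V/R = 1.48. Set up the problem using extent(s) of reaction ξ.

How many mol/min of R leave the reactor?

351 mol/min

Conversion of Q: Q consumed = 0.658 × 662 = 435.6 mol/min = 1ξ₁ + 1ξ₂.
Selectivity: 2ξ₁ / (2ξ₂) = 1.48 → ξ₁ = 1.48 ξ₂.
Substitute: (1·1.48 + 1) ξ₂ = 435.6 → ξ₂ = 175.6 mol/min, ξ₁ = 260 mol/min.
Outlet amounts (n = n₀ + Σ ν·ξ):
  Q: 662 − 1(260) − 1(175.6) = 226.4
  V: 0 + 2(260) = 519.9
  R: 0 + 2(175.6) = 351.3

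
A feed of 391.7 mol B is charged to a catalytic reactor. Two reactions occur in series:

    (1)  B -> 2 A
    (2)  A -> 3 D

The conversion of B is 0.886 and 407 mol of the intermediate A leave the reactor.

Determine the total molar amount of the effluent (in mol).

Conversion of B: B consumed = 1ξ₁ = 0.886 × 391.7 → ξ₁ = 347 mol.
A balance: n_A = 0 + 2ξ₁ − 1ξ₂ = 407 → ξ₂ = (2·347 − 407)/1 = 287.1 mol.
Outlet amounts (n = n₀ + Σ ν·ξ):
  B: 391.7 − 1(347) = 44.65
  A: 0 + 2(347) − 1(287.1) = 407
  D: 0 + 3(287.1) = 861.3
Total out = 44.65 + 407 + 861.3 = 1313 mol.

1310 mol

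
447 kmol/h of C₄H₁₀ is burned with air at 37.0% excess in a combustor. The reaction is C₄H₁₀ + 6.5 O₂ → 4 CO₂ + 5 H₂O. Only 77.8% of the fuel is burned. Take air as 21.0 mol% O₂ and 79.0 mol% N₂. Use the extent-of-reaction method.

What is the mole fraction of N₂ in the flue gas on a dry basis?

0.823

Stoichiometric O₂ = 6.5 × 447 = 2906 kmol/h; O₂ fed = 2906 × 1.370 = 3981 kmol/h.
N₂ fed = 3981 × 79/21 = 14970 kmol/h.
Fuel reacted = 0.778 × 447 → ξ = 347.8 kmol/h.
Outlet (n = n₀ + ν ξ):
  C₄H₁₀: 447 − 1(347.8) = 99.23
  O₂: 3981 − 6.5(347.8) = 1720
  N₂: 14970 (inert)
  CO₂: 0 + 4(347.8) = 1391
  H₂O: 0 + 5(347.8) = 1739
Dry total = 18180 kmol/h; y_N₂ (dry) = 14970 / 18180 = 0.8235.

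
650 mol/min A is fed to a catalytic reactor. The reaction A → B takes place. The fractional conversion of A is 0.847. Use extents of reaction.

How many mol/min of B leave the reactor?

A reacted = 0.847 × 650 = 550.5 mol/min; ν_A = −1, so ξ = 550.5/1 = 550.5 mol/min.
Outlet amounts (n = n₀ + ν ξ):
  A: 650 − 1(550.5) = 99.45
  B: 0 + 1(550.5) = 550.5

551 mol/min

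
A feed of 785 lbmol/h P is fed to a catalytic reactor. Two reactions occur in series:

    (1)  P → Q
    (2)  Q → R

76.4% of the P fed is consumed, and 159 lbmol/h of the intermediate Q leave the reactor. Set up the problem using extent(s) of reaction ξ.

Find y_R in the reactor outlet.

Conversion of P: P consumed = 1ξ₁ = 0.764 × 785 → ξ₁ = 599.7 lbmol/h.
Q balance: n_Q = 0 + 1ξ₁ − 1ξ₂ = 159 → ξ₂ = (1·599.7 − 159)/1 = 440.7 lbmol/h.
Outlet amounts (n = n₀ + Σ ν·ξ):
  P: 785 − 1(599.7) = 185.3
  Q: 0 + 1(599.7) − 1(440.7) = 159
  R: 0 + 1(440.7) = 440.7
Total out = 785 lbmol/h; y_R = 440.7 / 785 = 0.5615.

0.561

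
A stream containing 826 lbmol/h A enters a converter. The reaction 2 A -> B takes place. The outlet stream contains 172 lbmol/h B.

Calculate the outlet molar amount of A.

For B: n = n₀ + 1ξ → 172 = 0 + 1ξ, giving ξ = 172 lbmol/h.
Outlet amounts (n = n₀ + ν ξ):
  A: 826 − 2(172) = 482
  B: 0 + 1(172) = 172

482 lbmol/h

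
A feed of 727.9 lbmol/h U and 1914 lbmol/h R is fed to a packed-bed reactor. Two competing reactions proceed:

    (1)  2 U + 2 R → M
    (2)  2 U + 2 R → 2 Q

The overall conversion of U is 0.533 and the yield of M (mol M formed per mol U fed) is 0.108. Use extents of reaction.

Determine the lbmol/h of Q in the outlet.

Yield of M: 1ξ₁ / 727.9 = 0.108 → ξ₁ = 78.61 lbmol/h.
Conversion of U: 2ξ₁ + 2ξ₂ = 0.533 × 727.9 = 388 → ξ₂ = 115.4 lbmol/h.
Outlet amounts (n = n₀ + Σ ν·ξ):
  U: 727.9 − 2(78.61) − 2(115.4) = 339.9
  R: 1914 − 2(78.61) − 2(115.4) = 1526
  M: 0 + 1(78.61) = 78.61
  Q: 0 + 2(115.4) = 230.7

231 lbmol/h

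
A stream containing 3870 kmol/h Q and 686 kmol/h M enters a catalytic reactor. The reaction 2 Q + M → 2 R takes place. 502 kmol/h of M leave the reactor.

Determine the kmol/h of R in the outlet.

368 kmol/h

For M: n = n₀ − 1ξ → 502 = 686 − 1ξ, giving ξ = 184 kmol/h.
Outlet amounts (n = n₀ + ν ξ):
  Q: 3870 − 2(184) = 3502
  M: 686 − 1(184) = 502
  R: 0 + 2(184) = 368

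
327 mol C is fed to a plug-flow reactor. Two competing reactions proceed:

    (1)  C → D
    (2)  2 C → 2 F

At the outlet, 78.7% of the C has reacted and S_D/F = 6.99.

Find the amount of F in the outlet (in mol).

32.2 mol

Conversion of C: C consumed = 0.787 × 327 = 257.3 mol = 1ξ₁ + 2ξ₂.
Selectivity: 1ξ₁ / (2ξ₂) = 6.99 → ξ₁ = 13.98 ξ₂.
Substitute: (1·13.98 + 2) ξ₂ = 257.3 → ξ₂ = 16.1 mol, ξ₁ = 225.1 mol.
Outlet amounts (n = n₀ + Σ ν·ξ):
  C: 327 − 1(225.1) − 2(16.1) = 69.65
  D: 0 + 1(225.1) = 225.1
  F: 0 + 2(16.1) = 32.21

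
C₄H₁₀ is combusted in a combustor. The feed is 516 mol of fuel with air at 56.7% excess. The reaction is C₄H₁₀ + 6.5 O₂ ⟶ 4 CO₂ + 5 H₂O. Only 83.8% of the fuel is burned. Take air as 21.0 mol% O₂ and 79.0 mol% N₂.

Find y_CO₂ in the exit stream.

Stoichiometric O₂ = 6.5 × 516 = 3354 mol; O₂ fed = 3354 × 1.567 = 5256 mol.
N₂ fed = 5256 × 79/21 = 19770 mol.
Fuel reacted = 0.838 × 516 → ξ = 432.4 mol.
Outlet (n = n₀ + ν ξ):
  C₄H₁₀: 516 − 1(432.4) = 83.59
  O₂: 5256 − 6.5(432.4) = 2445
  N₂: 19770 (inert)
  CO₂: 0 + 4(432.4) = 1730
  H₂O: 0 + 5(432.4) = 2162
Total out = 26190 mol; y_CO₂ = 1730 / 26190 = 0.06604.

0.066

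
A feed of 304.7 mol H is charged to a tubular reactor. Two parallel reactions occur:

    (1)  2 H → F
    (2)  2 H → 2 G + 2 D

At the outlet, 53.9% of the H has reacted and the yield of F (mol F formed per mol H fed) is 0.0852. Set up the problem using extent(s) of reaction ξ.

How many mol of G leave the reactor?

Yield of F: 1ξ₁ / 304.7 = 0.0852 → ξ₁ = 25.96 mol.
Conversion of H: 2ξ₁ + 2ξ₂ = 0.539 × 304.7 = 164.2 → ξ₂ = 56.16 mol.
Outlet amounts (n = n₀ + Σ ν·ξ):
  H: 304.7 − 2(25.96) − 2(56.16) = 140.5
  F: 0 + 1(25.96) = 25.96
  G: 0 + 2(56.16) = 112.3
  D: 0 + 2(56.16) = 112.3

112 mol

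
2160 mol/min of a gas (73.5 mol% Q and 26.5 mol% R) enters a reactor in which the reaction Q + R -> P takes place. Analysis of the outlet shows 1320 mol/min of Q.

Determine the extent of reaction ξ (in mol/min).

ξ = 268 mol/min

For Q: n = n₀ − 1ξ → 1320 = 1588 − 1ξ, giving ξ = 267.6 mol/min.
Outlet amounts (n = n₀ + ν ξ):
  Q: 1588 − 1(267.6) = 1320
  R: 572.4 − 1(267.6) = 304.8
  P: 0 + 1(267.6) = 267.6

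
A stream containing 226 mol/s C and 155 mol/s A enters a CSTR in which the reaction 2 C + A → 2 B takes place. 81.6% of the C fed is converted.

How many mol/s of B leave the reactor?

184 mol/s

C reacted = 0.816 × 226 = 184.4 mol/s; ν_C = −2, so ξ = 184.4/2 = 92.21 mol/s.
Outlet amounts (n = n₀ + ν ξ):
  C: 226 − 2(92.21) = 41.58
  A: 155 − 1(92.21) = 62.79
  B: 0 + 2(92.21) = 184.4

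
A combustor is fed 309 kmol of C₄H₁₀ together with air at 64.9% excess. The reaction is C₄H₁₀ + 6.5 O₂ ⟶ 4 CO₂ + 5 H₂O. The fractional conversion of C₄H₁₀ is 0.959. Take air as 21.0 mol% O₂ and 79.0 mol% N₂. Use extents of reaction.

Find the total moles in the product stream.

Stoichiometric O₂ = 6.5 × 309 = 2008 kmol; O₂ fed = 2008 × 1.649 = 3312 kmol.
N₂ fed = 3312 × 79/21 = 12460 kmol.
Fuel reacted = 0.959 × 309 → ξ = 296.3 kmol.
Outlet (n = n₀ + ν ξ):
  C₄H₁₀: 309 − 1(296.3) = 12.67
  O₂: 3312 − 6.5(296.3) = 1386
  N₂: 12460 (inert)
  CO₂: 0 + 4(296.3) = 1185
  H₂O: 0 + 5(296.3) = 1482
Total out = 12.67 + 1386 + 12460 + 1185 + 1482 = 16530 kmol.

16500 kmol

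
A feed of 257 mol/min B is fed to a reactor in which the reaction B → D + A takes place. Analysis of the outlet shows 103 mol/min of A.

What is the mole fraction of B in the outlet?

For A: n = n₀ + 1ξ → 103 = 0 + 1ξ, giving ξ = 103 mol/min.
Outlet amounts (n = n₀ + ν ξ):
  B: 257 − 1(103) = 154
  D: 0 + 1(103) = 103
  A: 0 + 1(103) = 103
Total out = 360 mol/min; y_B = 154 / 360 = 0.4278.

0.428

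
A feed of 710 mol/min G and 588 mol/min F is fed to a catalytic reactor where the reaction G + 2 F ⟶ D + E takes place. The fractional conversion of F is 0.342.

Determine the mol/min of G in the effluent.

609 mol/min

F reacted = 0.342 × 588 = 201.1 mol/min; ν_F = −2, so ξ = 201.1/2 = 100.5 mol/min.
Outlet amounts (n = n₀ + ν ξ):
  G: 710 − 1(100.5) = 609.5
  F: 588 − 2(100.5) = 386.9
  D: 0 + 1(100.5) = 100.5
  E: 0 + 1(100.5) = 100.5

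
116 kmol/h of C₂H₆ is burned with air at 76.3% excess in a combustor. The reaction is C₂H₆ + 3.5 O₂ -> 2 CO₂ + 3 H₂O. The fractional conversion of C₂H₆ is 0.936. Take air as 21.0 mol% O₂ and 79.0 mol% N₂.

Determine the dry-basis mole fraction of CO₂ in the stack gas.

0.0668

Stoichiometric O₂ = 3.5 × 116 = 406 kmol/h; O₂ fed = 406 × 1.763 = 715.8 kmol/h.
N₂ fed = 715.8 × 79/21 = 2693 kmol/h.
Fuel reacted = 0.936 × 116 → ξ = 108.6 kmol/h.
Outlet (n = n₀ + ν ξ):
  C₂H₆: 116 − 1(108.6) = 7.424
  O₂: 715.8 − 3.5(108.6) = 335.8
  N₂: 2693 (inert)
  CO₂: 0 + 2(108.6) = 217.2
  H₂O: 0 + 3(108.6) = 325.7
Dry total = 3253 kmol/h; y_CO₂ (dry) = 217.2 / 3253 = 0.06675.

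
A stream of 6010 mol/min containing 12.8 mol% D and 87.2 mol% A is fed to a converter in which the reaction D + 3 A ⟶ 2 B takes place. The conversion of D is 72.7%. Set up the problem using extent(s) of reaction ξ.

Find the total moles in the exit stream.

D reacted = 0.727 × 769.3 = 559.3 mol/min; ν_D = −1, so ξ = 559.3/1 = 559.3 mol/min.
Outlet amounts (n = n₀ + ν ξ):
  D: 769.3 − 1(559.3) = 210
  A: 5241 − 3(559.3) = 3563
  B: 0 + 2(559.3) = 1119
Total out = 210 + 3563 + 1119 = 4891 mol/min.

4890 mol/min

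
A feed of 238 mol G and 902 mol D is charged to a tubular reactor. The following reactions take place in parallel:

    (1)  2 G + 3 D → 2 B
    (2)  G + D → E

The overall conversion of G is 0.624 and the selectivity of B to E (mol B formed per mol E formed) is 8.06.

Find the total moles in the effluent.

Conversion of G: G consumed = 0.624 × 238 = 148.5 mol = 2ξ₁ + 1ξ₂.
Selectivity: 2ξ₁ / (1ξ₂) = 8.06 → ξ₁ = 4.03 ξ₂.
Substitute: (2·4.03 + 1) ξ₂ = 148.5 → ξ₂ = 16.39 mol, ξ₁ = 66.06 mol.
Outlet amounts (n = n₀ + Σ ν·ξ):
  G: 238 − 2(66.06) − 1(16.39) = 89.49
  D: 902 − 3(66.06) − 1(16.39) = 687.4
  B: 0 + 2(66.06) = 132.1
  E: 0 + 1(16.39) = 16.39
Total out = 89.49 + 687.4 + 132.1 + 16.39 = 925.4 mol.

925 mol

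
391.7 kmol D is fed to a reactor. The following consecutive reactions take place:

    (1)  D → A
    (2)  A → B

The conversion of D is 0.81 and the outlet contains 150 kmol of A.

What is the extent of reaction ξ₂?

ξ₂ = 167 kmol

Conversion of D: D consumed = 1ξ₁ = 0.81 × 391.7 → ξ₁ = 317.3 kmol.
A balance: n_A = 0 + 1ξ₁ − 1ξ₂ = 150 → ξ₂ = (1·317.3 − 150)/1 = 167.3 kmol.
Outlet amounts (n = n₀ + Σ ν·ξ):
  D: 391.7 − 1(317.3) = 74.42
  A: 0 + 1(317.3) − 1(167.3) = 150
  B: 0 + 1(167.3) = 167.3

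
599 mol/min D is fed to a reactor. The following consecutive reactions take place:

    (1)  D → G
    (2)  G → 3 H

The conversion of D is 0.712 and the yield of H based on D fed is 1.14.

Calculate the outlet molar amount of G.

Conversion of D: D consumed = 1ξ₁ = 0.712 × 599 → ξ₁ = 426.5 mol/min.
Yield of H: 3ξ₂ / 599 = 1.14 → ξ₂ = 227.6 mol/min.
Outlet amounts (n = n₀ + Σ ν·ξ):
  D: 599 − 1(426.5) = 172.5
  G: 0 + 1(426.5) − 1(227.6) = 198.9
  H: 0 + 3(227.6) = 682.9

199 mol/min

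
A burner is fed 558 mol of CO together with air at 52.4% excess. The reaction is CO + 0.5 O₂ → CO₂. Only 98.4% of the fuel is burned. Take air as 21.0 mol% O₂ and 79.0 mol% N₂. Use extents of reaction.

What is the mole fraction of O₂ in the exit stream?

Stoichiometric O₂ = 0.5 × 558 = 279 mol; O₂ fed = 279 × 1.524 = 425.2 mol.
N₂ fed = 425.2 × 79/21 = 1600 mol.
Fuel reacted = 0.984 × 558 → ξ = 549.1 mol.
Outlet (n = n₀ + ν ξ):
  CO: 558 − 1(549.1) = 8.928
  O₂: 425.2 − 0.5(549.1) = 150.7
  N₂: 1600 (inert)
  CO₂: 0 + 1(549.1) = 549.1
Total out = 2308 mol; y_O₂ = 150.7 / 2308 = 0.06527.

0.0653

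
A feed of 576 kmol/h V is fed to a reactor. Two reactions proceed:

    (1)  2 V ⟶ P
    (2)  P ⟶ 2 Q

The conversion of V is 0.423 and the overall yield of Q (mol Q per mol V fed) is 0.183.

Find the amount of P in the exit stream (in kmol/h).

69.1 kmol/h

Conversion of V: V consumed = 2ξ₁ = 0.423 × 576 → ξ₁ = 121.8 kmol/h.
Yield of Q: 2ξ₂ / 576 = 0.183 → ξ₂ = 52.7 kmol/h.
Outlet amounts (n = n₀ + Σ ν·ξ):
  V: 576 − 2(121.8) = 332.4
  P: 0 + 1(121.8) − 1(52.7) = 69.12
  Q: 0 + 2(52.7) = 105.4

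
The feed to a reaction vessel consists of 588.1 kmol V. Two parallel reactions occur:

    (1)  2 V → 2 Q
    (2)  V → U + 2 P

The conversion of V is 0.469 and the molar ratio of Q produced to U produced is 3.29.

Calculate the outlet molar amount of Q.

Conversion of V: V consumed = 0.469 × 588.1 = 275.8 kmol = 2ξ₁ + 1ξ₂.
Selectivity: 2ξ₁ / (1ξ₂) = 3.29 → ξ₁ = 1.645 ξ₂.
Substitute: (2·1.645 + 1) ξ₂ = 275.8 → ξ₂ = 64.29 kmol, ξ₁ = 105.8 kmol.
Outlet amounts (n = n₀ + Σ ν·ξ):
  V: 588.1 − 2(105.8) − 1(64.29) = 312.3
  Q: 0 + 2(105.8) = 211.5
  U: 0 + 1(64.29) = 64.29
  P: 0 + 2(64.29) = 128.6

212 kmol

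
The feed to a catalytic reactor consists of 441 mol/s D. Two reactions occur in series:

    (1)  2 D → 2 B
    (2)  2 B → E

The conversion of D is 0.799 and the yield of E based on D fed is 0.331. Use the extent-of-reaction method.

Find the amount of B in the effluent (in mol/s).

Conversion of D: D consumed = 2ξ₁ = 0.799 × 441 → ξ₁ = 176.2 mol/s.
Yield of E: 1ξ₂ / 441 = 0.331 → ξ₂ = 146 mol/s.
Outlet amounts (n = n₀ + Σ ν·ξ):
  D: 441 − 2(176.2) = 88.64
  B: 0 + 2(176.2) − 2(146) = 60.42
  E: 0 + 1(146) = 146

60.4 mol/s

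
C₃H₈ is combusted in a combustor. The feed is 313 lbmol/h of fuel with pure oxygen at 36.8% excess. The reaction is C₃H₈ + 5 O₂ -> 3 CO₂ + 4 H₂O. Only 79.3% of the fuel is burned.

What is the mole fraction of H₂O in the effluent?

0.367

Stoichiometric O₂ = 5 × 313 = 1565 lbmol/h; O₂ fed = 1565 × 1.368 = 2141 lbmol/h.
Fuel reacted = 0.793 × 313 → ξ = 248.2 lbmol/h.
Outlet (n = n₀ + ν ξ):
  C₃H₈: 313 − 1(248.2) = 64.79
  O₂: 2141 − 5(248.2) = 899.9
  CO₂: 0 + 3(248.2) = 744.6
  H₂O: 0 + 4(248.2) = 992.8
Total out = 2702 lbmol/h; y_H₂O = 992.8 / 2702 = 0.3674.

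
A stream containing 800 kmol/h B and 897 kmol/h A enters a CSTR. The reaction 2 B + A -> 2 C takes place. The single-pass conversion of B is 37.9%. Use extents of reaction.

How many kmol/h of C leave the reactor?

303 kmol/h

B reacted = 0.379 × 800 = 303.2 kmol/h; ν_B = −2, so ξ = 303.2/2 = 151.6 kmol/h.
Outlet amounts (n = n₀ + ν ξ):
  B: 800 − 2(151.6) = 496.8
  A: 897 − 1(151.6) = 745.4
  C: 0 + 2(151.6) = 303.2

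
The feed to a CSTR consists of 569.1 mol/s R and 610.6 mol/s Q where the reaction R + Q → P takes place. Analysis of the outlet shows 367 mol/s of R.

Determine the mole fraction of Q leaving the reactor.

0.418

For R: n = n₀ − 1ξ → 367 = 569.1 − 1ξ, giving ξ = 202.1 mol/s.
Outlet amounts (n = n₀ + ν ξ):
  R: 569.1 − 1(202.1) = 367
  Q: 610.6 − 1(202.1) = 408.5
  P: 0 + 1(202.1) = 202.1
Total out = 977.6 mol/s; y_Q = 408.5 / 977.6 = 0.4179.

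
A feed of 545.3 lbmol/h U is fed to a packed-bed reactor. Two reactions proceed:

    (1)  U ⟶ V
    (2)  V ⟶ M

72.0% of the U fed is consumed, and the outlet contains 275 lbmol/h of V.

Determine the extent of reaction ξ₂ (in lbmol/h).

ξ₂ = 118 lbmol/h

Conversion of U: U consumed = 1ξ₁ = 0.72 × 545.3 → ξ₁ = 392.6 lbmol/h.
V balance: n_V = 0 + 1ξ₁ − 1ξ₂ = 275 → ξ₂ = (1·392.6 − 275)/1 = 117.6 lbmol/h.
Outlet amounts (n = n₀ + Σ ν·ξ):
  U: 545.3 − 1(392.6) = 152.7
  V: 0 + 1(392.6) − 1(117.6) = 275
  M: 0 + 1(117.6) = 117.6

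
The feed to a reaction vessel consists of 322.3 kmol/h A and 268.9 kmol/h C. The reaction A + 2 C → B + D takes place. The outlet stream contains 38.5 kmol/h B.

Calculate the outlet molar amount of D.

38.5 kmol/h

For B: n = n₀ + 1ξ → 38.5 = 0 + 1ξ, giving ξ = 38.5 kmol/h.
Outlet amounts (n = n₀ + ν ξ):
  A: 322.3 − 1(38.5) = 283.8
  C: 268.9 − 2(38.5) = 191.9
  B: 0 + 1(38.5) = 38.5
  D: 0 + 1(38.5) = 38.5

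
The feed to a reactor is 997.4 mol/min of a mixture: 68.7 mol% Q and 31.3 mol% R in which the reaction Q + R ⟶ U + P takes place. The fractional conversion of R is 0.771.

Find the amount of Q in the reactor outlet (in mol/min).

R reacted = 0.771 × 312.2 = 240.7 mol/min; ν_R = −1, so ξ = 240.7/1 = 240.7 mol/min.
Outlet amounts (n = n₀ + ν ξ):
  Q: 685.2 − 1(240.7) = 444.5
  R: 312.2 − 1(240.7) = 71.49
  U: 0 + 1(240.7) = 240.7
  P: 0 + 1(240.7) = 240.7

445 mol/min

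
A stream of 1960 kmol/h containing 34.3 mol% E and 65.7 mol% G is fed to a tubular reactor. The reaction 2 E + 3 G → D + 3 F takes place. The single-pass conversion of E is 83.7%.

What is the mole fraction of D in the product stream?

0.168

E reacted = 0.837 × 672.3 = 562.7 kmol/h; ν_E = −2, so ξ = 562.7/2 = 281.3 kmol/h.
Outlet amounts (n = n₀ + ν ξ):
  E: 672.3 − 2(281.3) = 109.6
  G: 1288 − 3(281.3) = 443.7
  D: 0 + 1(281.3) = 281.3
  F: 0 + 3(281.3) = 844
Total out = 1679 kmol/h; y_D = 281.3 / 1679 = 0.1676.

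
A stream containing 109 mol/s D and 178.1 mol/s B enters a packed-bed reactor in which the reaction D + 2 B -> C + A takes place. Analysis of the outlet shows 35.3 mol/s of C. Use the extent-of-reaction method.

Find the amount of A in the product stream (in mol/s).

For C: n = n₀ + 1ξ → 35.3 = 0 + 1ξ, giving ξ = 35.3 mol/s.
Outlet amounts (n = n₀ + ν ξ):
  D: 109 − 1(35.3) = 73.7
  B: 178.1 − 2(35.3) = 107.5
  C: 0 + 1(35.3) = 35.3
  A: 0 + 1(35.3) = 35.3

35.3 mol/s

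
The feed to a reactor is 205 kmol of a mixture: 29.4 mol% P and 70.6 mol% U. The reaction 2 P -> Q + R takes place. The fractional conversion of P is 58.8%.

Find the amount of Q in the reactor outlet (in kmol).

P reacted = 0.588 × 60.27 = 35.44 kmol; ν_P = −2, so ξ = 35.44/2 = 17.72 kmol.
Outlet amounts (n = n₀ + ν ξ):
  P: 60.27 − 2(17.72) = 24.83
  Q: 0 + 1(17.72) = 17.72
  R: 0 + 1(17.72) = 17.72
  U: 144.7 (inert)

17.7 kmol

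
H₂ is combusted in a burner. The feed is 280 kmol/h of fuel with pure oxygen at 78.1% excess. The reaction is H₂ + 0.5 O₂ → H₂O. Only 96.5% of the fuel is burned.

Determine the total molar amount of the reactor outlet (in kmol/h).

394 kmol/h

Stoichiometric O₂ = 0.5 × 280 = 140 kmol/h; O₂ fed = 140 × 1.781 = 249.3 kmol/h.
Fuel reacted = 0.965 × 280 → ξ = 270.2 kmol/h.
Outlet (n = n₀ + ν ξ):
  H₂: 280 − 1(270.2) = 9.8
  O₂: 249.3 − 0.5(270.2) = 114.2
  H₂O: 0 + 1(270.2) = 270.2
Total out = 9.8 + 114.2 + 270.2 = 394.2 kmol/h.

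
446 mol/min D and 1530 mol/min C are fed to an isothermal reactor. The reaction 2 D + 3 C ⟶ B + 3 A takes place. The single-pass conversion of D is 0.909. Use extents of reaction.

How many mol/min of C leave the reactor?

D reacted = 0.909 × 446 = 405.4 mol/min; ν_D = −2, so ξ = 405.4/2 = 202.7 mol/min.
Outlet amounts (n = n₀ + ν ξ):
  D: 446 − 2(202.7) = 40.59
  C: 1530 − 3(202.7) = 921.9
  B: 0 + 1(202.7) = 202.7
  A: 0 + 3(202.7) = 608.1

922 mol/min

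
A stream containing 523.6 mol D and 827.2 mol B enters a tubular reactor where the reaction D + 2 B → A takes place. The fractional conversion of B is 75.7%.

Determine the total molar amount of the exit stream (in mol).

B reacted = 0.757 × 827.2 = 626.2 mol; ν_B = −2, so ξ = 626.2/2 = 313.1 mol.
Outlet amounts (n = n₀ + ν ξ):
  D: 523.6 − 1(313.1) = 210.5
  B: 827.2 − 2(313.1) = 201
  A: 0 + 1(313.1) = 313.1
Total out = 210.5 + 201 + 313.1 = 724.6 mol.

725 mol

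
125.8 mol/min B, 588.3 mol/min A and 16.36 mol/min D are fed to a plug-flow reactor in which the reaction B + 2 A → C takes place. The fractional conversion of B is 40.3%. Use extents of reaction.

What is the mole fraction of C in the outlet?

0.0806

B reacted = 0.403 × 125.8 = 50.7 mol/min; ν_B = −1, so ξ = 50.7/1 = 50.7 mol/min.
Outlet amounts (n = n₀ + ν ξ):
  B: 125.8 − 1(50.7) = 75.1
  A: 588.3 − 2(50.7) = 486.9
  C: 0 + 1(50.7) = 50.7
  D: 16.36 (inert)
Total out = 629.1 mol/min; y_C = 50.7 / 629.1 = 0.08059.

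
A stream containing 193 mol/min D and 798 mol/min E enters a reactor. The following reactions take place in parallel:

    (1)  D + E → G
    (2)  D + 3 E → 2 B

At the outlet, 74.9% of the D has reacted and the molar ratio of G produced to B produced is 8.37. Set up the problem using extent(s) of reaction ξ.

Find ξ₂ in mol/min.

ξ₂ = 8.15 mol/min

Conversion of D: D consumed = 0.749 × 193 = 144.6 mol/min = 1ξ₁ + 1ξ₂.
Selectivity: 1ξ₁ / (2ξ₂) = 8.37 → ξ₁ = 16.74 ξ₂.
Substitute: (1·16.74 + 1) ξ₂ = 144.6 → ξ₂ = 8.149 mol/min, ξ₁ = 136.4 mol/min.
Outlet amounts (n = n₀ + Σ ν·ξ):
  D: 193 − 1(136.4) − 1(8.149) = 48.44
  E: 798 − 1(136.4) − 3(8.149) = 637.1
  G: 0 + 1(136.4) = 136.4
  B: 0 + 2(8.149) = 16.3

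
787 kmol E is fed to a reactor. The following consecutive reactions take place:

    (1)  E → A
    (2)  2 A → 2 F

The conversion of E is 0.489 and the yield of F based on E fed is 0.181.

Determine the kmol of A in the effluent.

Conversion of E: E consumed = 1ξ₁ = 0.489 × 787 → ξ₁ = 384.8 kmol.
Yield of F: 2ξ₂ / 787 = 0.181 → ξ₂ = 71.22 kmol.
Outlet amounts (n = n₀ + Σ ν·ξ):
  E: 787 − 1(384.8) = 402.2
  A: 0 + 1(384.8) − 2(71.22) = 242.4
  F: 0 + 2(71.22) = 142.4

242 kmol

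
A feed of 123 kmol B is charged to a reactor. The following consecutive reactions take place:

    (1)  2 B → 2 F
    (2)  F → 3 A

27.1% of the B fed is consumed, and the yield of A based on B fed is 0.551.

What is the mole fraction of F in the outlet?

Conversion of B: B consumed = 2ξ₁ = 0.271 × 123 → ξ₁ = 16.67 kmol.
Yield of A: 3ξ₂ / 123 = 0.551 → ξ₂ = 22.59 kmol.
Outlet amounts (n = n₀ + Σ ν·ξ):
  B: 123 − 2(16.67) = 89.67
  F: 0 + 2(16.67) − 1(22.59) = 10.74
  A: 0 + 3(22.59) = 67.77
Total out = 168.2 kmol; y_F = 10.74 / 168.2 = 0.06387.

0.0639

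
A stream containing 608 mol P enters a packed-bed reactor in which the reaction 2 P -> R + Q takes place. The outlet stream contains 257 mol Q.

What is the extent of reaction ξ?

ξ = 257 mol

For Q: n = n₀ + 1ξ → 257 = 0 + 1ξ, giving ξ = 257 mol.
Outlet amounts (n = n₀ + ν ξ):
  P: 608 − 2(257) = 94
  R: 0 + 1(257) = 257
  Q: 0 + 1(257) = 257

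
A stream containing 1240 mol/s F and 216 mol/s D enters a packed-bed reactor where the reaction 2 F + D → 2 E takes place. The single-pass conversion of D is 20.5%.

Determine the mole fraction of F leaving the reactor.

D reacted = 0.205 × 216 = 44.28 mol/s; ν_D = −1, so ξ = 44.28/1 = 44.28 mol/s.
Outlet amounts (n = n₀ + ν ξ):
  F: 1240 − 2(44.28) = 1151
  D: 216 − 1(44.28) = 171.7
  E: 0 + 2(44.28) = 88.56
Total out = 1412 mol/s; y_F = 1151 / 1412 = 0.8156.

0.816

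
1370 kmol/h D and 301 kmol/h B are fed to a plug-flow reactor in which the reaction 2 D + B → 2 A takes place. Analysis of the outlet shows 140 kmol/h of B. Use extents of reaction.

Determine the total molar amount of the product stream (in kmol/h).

For B: n = n₀ − 1ξ → 140 = 301 − 1ξ, giving ξ = 161 kmol/h.
Outlet amounts (n = n₀ + ν ξ):
  D: 1370 − 2(161) = 1048
  B: 301 − 1(161) = 140
  A: 0 + 2(161) = 322
Total out = 1048 + 140 + 322 = 1510 kmol/h.

1510 kmol/h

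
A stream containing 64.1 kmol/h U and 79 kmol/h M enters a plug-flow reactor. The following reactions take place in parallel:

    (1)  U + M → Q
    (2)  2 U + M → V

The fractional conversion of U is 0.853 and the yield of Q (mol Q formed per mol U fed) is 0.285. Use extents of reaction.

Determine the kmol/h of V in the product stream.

Yield of Q: 1ξ₁ / 64.1 = 0.285 → ξ₁ = 18.27 kmol/h.
Conversion of U: 1ξ₁ + 2ξ₂ = 0.853 × 64.1 = 54.68 → ξ₂ = 18.2 kmol/h.
Outlet amounts (n = n₀ + Σ ν·ξ):
  U: 64.1 − 1(18.27) − 2(18.2) = 9.423
  M: 79 − 1(18.27) − 1(18.2) = 42.53
  Q: 0 + 1(18.27) = 18.27
  V: 0 + 1(18.2) = 18.2

18.2 kmol/h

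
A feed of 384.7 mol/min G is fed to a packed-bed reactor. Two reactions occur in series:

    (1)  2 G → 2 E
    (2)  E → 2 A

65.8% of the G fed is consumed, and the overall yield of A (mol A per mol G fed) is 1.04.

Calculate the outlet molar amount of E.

53.1 mol/min

Conversion of G: G consumed = 2ξ₁ = 0.658 × 384.7 → ξ₁ = 126.6 mol/min.
Yield of A: 2ξ₂ / 384.7 = 1.04 → ξ₂ = 200 mol/min.
Outlet amounts (n = n₀ + Σ ν·ξ):
  G: 384.7 − 2(126.6) = 131.6
  E: 0 + 2(126.6) − 1(200) = 53.09
  A: 0 + 2(200) = 400.1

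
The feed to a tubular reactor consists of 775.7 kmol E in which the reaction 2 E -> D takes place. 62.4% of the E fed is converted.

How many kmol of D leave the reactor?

242 kmol

E reacted = 0.624 × 775.7 = 484 kmol; ν_E = −2, so ξ = 484/2 = 242 kmol.
Outlet amounts (n = n₀ + ν ξ):
  E: 775.7 − 2(242) = 291.7
  D: 0 + 1(242) = 242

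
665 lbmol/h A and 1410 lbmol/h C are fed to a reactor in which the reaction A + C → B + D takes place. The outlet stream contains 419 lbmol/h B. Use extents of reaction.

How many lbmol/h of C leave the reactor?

991 lbmol/h

For B: n = n₀ + 1ξ → 419 = 0 + 1ξ, giving ξ = 419 lbmol/h.
Outlet amounts (n = n₀ + ν ξ):
  A: 665 − 1(419) = 246
  C: 1410 − 1(419) = 991
  B: 0 + 1(419) = 419
  D: 0 + 1(419) = 419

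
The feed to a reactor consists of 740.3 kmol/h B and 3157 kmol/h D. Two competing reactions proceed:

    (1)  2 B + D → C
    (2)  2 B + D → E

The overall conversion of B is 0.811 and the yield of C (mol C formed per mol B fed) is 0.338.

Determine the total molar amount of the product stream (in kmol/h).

3300 kmol/h

Yield of C: 1ξ₁ / 740.3 = 0.338 → ξ₁ = 250.2 kmol/h.
Conversion of B: 2ξ₁ + 2ξ₂ = 0.811 × 740.3 = 600.4 → ξ₂ = 49.97 kmol/h.
Outlet amounts (n = n₀ + Σ ν·ξ):
  B: 740.3 − 2(250.2) − 2(49.97) = 139.9
  D: 3157 − 1(250.2) − 1(49.97) = 2857
  C: 0 + 1(250.2) = 250.2
  E: 0 + 1(49.97) = 49.97
Total out = 139.9 + 2857 + 250.2 + 49.97 = 3297 kmol/h.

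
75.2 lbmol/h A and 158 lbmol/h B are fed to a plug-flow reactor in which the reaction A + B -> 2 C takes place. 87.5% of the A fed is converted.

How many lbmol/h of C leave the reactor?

A reacted = 0.875 × 75.2 = 65.8 lbmol/h; ν_A = −1, so ξ = 65.8/1 = 65.8 lbmol/h.
Outlet amounts (n = n₀ + ν ξ):
  A: 75.2 − 1(65.8) = 9.4
  B: 158 − 1(65.8) = 92.2
  C: 0 + 2(65.8) = 131.6

132 lbmol/h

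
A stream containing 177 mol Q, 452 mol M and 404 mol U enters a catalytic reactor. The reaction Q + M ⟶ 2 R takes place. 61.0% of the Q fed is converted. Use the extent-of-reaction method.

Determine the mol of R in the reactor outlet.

216 mol

Q reacted = 0.61 × 177 = 108 mol; ν_Q = −1, so ξ = 108/1 = 108 mol.
Outlet amounts (n = n₀ + ν ξ):
  Q: 177 − 1(108) = 69.03
  M: 452 − 1(108) = 344
  R: 0 + 2(108) = 215.9
  U: 404 (inert)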